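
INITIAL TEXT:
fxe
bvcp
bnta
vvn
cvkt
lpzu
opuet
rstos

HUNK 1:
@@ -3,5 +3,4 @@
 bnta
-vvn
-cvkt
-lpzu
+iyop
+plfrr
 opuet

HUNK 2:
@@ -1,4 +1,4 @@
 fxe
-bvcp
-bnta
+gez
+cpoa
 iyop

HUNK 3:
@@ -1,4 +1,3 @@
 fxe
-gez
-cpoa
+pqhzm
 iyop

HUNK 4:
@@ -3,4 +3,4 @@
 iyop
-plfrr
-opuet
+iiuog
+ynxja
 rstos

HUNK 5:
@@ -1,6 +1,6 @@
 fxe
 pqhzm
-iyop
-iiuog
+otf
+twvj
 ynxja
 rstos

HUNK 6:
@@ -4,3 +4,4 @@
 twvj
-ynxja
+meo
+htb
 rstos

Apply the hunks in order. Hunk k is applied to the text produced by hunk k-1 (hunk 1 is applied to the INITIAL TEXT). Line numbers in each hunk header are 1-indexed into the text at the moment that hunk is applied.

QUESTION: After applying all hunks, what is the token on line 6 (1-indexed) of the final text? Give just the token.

Answer: htb

Derivation:
Hunk 1: at line 3 remove [vvn,cvkt,lpzu] add [iyop,plfrr] -> 7 lines: fxe bvcp bnta iyop plfrr opuet rstos
Hunk 2: at line 1 remove [bvcp,bnta] add [gez,cpoa] -> 7 lines: fxe gez cpoa iyop plfrr opuet rstos
Hunk 3: at line 1 remove [gez,cpoa] add [pqhzm] -> 6 lines: fxe pqhzm iyop plfrr opuet rstos
Hunk 4: at line 3 remove [plfrr,opuet] add [iiuog,ynxja] -> 6 lines: fxe pqhzm iyop iiuog ynxja rstos
Hunk 5: at line 1 remove [iyop,iiuog] add [otf,twvj] -> 6 lines: fxe pqhzm otf twvj ynxja rstos
Hunk 6: at line 4 remove [ynxja] add [meo,htb] -> 7 lines: fxe pqhzm otf twvj meo htb rstos
Final line 6: htb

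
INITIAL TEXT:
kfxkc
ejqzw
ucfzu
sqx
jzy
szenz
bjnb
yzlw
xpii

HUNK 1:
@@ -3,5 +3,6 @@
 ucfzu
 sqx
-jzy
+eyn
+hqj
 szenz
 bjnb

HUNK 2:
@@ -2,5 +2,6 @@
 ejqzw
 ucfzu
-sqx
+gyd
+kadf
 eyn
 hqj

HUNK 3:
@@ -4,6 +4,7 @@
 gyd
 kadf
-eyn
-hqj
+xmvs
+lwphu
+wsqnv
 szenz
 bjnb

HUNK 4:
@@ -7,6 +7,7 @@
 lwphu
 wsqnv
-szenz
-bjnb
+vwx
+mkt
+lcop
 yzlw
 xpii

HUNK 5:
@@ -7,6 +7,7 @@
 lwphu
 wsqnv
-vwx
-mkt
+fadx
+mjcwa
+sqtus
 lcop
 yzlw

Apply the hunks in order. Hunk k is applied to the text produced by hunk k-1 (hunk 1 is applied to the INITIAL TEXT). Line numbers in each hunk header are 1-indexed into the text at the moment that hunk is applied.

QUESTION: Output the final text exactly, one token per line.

Hunk 1: at line 3 remove [jzy] add [eyn,hqj] -> 10 lines: kfxkc ejqzw ucfzu sqx eyn hqj szenz bjnb yzlw xpii
Hunk 2: at line 2 remove [sqx] add [gyd,kadf] -> 11 lines: kfxkc ejqzw ucfzu gyd kadf eyn hqj szenz bjnb yzlw xpii
Hunk 3: at line 4 remove [eyn,hqj] add [xmvs,lwphu,wsqnv] -> 12 lines: kfxkc ejqzw ucfzu gyd kadf xmvs lwphu wsqnv szenz bjnb yzlw xpii
Hunk 4: at line 7 remove [szenz,bjnb] add [vwx,mkt,lcop] -> 13 lines: kfxkc ejqzw ucfzu gyd kadf xmvs lwphu wsqnv vwx mkt lcop yzlw xpii
Hunk 5: at line 7 remove [vwx,mkt] add [fadx,mjcwa,sqtus] -> 14 lines: kfxkc ejqzw ucfzu gyd kadf xmvs lwphu wsqnv fadx mjcwa sqtus lcop yzlw xpii

Answer: kfxkc
ejqzw
ucfzu
gyd
kadf
xmvs
lwphu
wsqnv
fadx
mjcwa
sqtus
lcop
yzlw
xpii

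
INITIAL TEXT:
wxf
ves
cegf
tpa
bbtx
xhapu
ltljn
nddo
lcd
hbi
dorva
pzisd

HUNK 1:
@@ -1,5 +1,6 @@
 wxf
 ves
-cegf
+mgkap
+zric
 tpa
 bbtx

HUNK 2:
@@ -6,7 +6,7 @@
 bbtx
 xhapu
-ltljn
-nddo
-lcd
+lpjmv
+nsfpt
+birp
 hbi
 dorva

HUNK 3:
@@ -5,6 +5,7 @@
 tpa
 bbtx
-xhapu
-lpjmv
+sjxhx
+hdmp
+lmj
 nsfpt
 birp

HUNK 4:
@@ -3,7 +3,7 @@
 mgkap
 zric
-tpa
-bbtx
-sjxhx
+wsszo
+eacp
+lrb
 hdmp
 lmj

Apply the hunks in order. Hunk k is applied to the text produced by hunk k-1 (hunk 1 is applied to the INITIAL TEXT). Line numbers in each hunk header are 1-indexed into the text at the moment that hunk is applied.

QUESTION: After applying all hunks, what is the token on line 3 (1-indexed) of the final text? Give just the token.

Answer: mgkap

Derivation:
Hunk 1: at line 1 remove [cegf] add [mgkap,zric] -> 13 lines: wxf ves mgkap zric tpa bbtx xhapu ltljn nddo lcd hbi dorva pzisd
Hunk 2: at line 6 remove [ltljn,nddo,lcd] add [lpjmv,nsfpt,birp] -> 13 lines: wxf ves mgkap zric tpa bbtx xhapu lpjmv nsfpt birp hbi dorva pzisd
Hunk 3: at line 5 remove [xhapu,lpjmv] add [sjxhx,hdmp,lmj] -> 14 lines: wxf ves mgkap zric tpa bbtx sjxhx hdmp lmj nsfpt birp hbi dorva pzisd
Hunk 4: at line 3 remove [tpa,bbtx,sjxhx] add [wsszo,eacp,lrb] -> 14 lines: wxf ves mgkap zric wsszo eacp lrb hdmp lmj nsfpt birp hbi dorva pzisd
Final line 3: mgkap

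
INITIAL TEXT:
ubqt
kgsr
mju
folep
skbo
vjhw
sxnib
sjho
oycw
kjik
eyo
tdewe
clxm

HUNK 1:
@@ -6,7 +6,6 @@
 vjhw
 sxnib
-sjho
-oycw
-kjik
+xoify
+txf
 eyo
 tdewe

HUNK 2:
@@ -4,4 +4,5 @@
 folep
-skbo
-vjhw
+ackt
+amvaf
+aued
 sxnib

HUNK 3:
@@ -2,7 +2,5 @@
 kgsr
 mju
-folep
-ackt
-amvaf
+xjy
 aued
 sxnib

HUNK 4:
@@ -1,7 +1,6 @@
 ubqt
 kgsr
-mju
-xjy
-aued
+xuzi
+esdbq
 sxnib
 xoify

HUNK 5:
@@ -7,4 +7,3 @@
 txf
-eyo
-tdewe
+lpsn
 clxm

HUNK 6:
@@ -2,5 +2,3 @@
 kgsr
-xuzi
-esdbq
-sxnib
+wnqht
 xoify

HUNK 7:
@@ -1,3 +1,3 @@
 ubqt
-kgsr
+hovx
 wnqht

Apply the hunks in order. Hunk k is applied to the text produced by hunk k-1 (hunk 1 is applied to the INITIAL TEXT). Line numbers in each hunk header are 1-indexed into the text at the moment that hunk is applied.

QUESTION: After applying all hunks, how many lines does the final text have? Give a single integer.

Hunk 1: at line 6 remove [sjho,oycw,kjik] add [xoify,txf] -> 12 lines: ubqt kgsr mju folep skbo vjhw sxnib xoify txf eyo tdewe clxm
Hunk 2: at line 4 remove [skbo,vjhw] add [ackt,amvaf,aued] -> 13 lines: ubqt kgsr mju folep ackt amvaf aued sxnib xoify txf eyo tdewe clxm
Hunk 3: at line 2 remove [folep,ackt,amvaf] add [xjy] -> 11 lines: ubqt kgsr mju xjy aued sxnib xoify txf eyo tdewe clxm
Hunk 4: at line 1 remove [mju,xjy,aued] add [xuzi,esdbq] -> 10 lines: ubqt kgsr xuzi esdbq sxnib xoify txf eyo tdewe clxm
Hunk 5: at line 7 remove [eyo,tdewe] add [lpsn] -> 9 lines: ubqt kgsr xuzi esdbq sxnib xoify txf lpsn clxm
Hunk 6: at line 2 remove [xuzi,esdbq,sxnib] add [wnqht] -> 7 lines: ubqt kgsr wnqht xoify txf lpsn clxm
Hunk 7: at line 1 remove [kgsr] add [hovx] -> 7 lines: ubqt hovx wnqht xoify txf lpsn clxm
Final line count: 7

Answer: 7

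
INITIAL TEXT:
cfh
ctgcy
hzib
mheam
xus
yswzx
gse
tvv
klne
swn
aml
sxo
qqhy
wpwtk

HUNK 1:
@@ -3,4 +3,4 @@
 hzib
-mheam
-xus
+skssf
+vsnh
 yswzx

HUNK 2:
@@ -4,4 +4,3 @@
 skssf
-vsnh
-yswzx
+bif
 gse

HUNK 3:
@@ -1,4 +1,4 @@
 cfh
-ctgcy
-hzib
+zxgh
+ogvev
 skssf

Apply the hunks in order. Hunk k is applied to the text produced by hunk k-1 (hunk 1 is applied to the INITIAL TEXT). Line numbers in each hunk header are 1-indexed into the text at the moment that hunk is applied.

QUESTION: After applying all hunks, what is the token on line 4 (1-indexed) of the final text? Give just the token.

Hunk 1: at line 3 remove [mheam,xus] add [skssf,vsnh] -> 14 lines: cfh ctgcy hzib skssf vsnh yswzx gse tvv klne swn aml sxo qqhy wpwtk
Hunk 2: at line 4 remove [vsnh,yswzx] add [bif] -> 13 lines: cfh ctgcy hzib skssf bif gse tvv klne swn aml sxo qqhy wpwtk
Hunk 3: at line 1 remove [ctgcy,hzib] add [zxgh,ogvev] -> 13 lines: cfh zxgh ogvev skssf bif gse tvv klne swn aml sxo qqhy wpwtk
Final line 4: skssf

Answer: skssf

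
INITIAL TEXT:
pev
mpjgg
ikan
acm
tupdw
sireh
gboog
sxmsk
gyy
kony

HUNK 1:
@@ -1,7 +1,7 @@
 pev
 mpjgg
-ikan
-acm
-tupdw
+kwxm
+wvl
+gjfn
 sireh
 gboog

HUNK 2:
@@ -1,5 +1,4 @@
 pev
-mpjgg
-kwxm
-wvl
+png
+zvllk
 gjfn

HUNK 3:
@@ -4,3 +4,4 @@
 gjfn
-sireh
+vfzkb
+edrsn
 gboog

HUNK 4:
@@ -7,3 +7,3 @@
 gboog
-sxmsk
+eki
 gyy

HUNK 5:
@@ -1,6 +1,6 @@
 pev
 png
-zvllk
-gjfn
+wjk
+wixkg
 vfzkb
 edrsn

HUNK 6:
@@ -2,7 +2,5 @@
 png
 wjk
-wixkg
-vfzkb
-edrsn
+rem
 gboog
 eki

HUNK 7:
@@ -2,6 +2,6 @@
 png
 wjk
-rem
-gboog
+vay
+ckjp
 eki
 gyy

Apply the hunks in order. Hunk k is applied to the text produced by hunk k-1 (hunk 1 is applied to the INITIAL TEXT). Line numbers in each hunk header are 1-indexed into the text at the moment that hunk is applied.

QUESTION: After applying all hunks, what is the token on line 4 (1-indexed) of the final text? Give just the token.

Answer: vay

Derivation:
Hunk 1: at line 1 remove [ikan,acm,tupdw] add [kwxm,wvl,gjfn] -> 10 lines: pev mpjgg kwxm wvl gjfn sireh gboog sxmsk gyy kony
Hunk 2: at line 1 remove [mpjgg,kwxm,wvl] add [png,zvllk] -> 9 lines: pev png zvllk gjfn sireh gboog sxmsk gyy kony
Hunk 3: at line 4 remove [sireh] add [vfzkb,edrsn] -> 10 lines: pev png zvllk gjfn vfzkb edrsn gboog sxmsk gyy kony
Hunk 4: at line 7 remove [sxmsk] add [eki] -> 10 lines: pev png zvllk gjfn vfzkb edrsn gboog eki gyy kony
Hunk 5: at line 1 remove [zvllk,gjfn] add [wjk,wixkg] -> 10 lines: pev png wjk wixkg vfzkb edrsn gboog eki gyy kony
Hunk 6: at line 2 remove [wixkg,vfzkb,edrsn] add [rem] -> 8 lines: pev png wjk rem gboog eki gyy kony
Hunk 7: at line 2 remove [rem,gboog] add [vay,ckjp] -> 8 lines: pev png wjk vay ckjp eki gyy kony
Final line 4: vay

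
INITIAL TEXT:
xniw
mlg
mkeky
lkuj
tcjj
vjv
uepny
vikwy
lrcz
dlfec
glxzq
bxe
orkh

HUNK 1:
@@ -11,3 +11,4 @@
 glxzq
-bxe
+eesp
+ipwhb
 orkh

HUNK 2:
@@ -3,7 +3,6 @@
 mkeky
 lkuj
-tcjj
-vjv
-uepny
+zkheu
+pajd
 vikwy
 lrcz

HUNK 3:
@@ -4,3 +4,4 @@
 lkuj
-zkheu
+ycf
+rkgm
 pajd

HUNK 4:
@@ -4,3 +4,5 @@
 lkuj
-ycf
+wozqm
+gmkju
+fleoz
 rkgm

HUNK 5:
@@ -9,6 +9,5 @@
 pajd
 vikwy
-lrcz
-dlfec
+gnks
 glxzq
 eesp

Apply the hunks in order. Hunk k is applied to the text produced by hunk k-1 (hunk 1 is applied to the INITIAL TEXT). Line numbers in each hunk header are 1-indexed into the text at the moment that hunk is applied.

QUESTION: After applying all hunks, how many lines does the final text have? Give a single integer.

Hunk 1: at line 11 remove [bxe] add [eesp,ipwhb] -> 14 lines: xniw mlg mkeky lkuj tcjj vjv uepny vikwy lrcz dlfec glxzq eesp ipwhb orkh
Hunk 2: at line 3 remove [tcjj,vjv,uepny] add [zkheu,pajd] -> 13 lines: xniw mlg mkeky lkuj zkheu pajd vikwy lrcz dlfec glxzq eesp ipwhb orkh
Hunk 3: at line 4 remove [zkheu] add [ycf,rkgm] -> 14 lines: xniw mlg mkeky lkuj ycf rkgm pajd vikwy lrcz dlfec glxzq eesp ipwhb orkh
Hunk 4: at line 4 remove [ycf] add [wozqm,gmkju,fleoz] -> 16 lines: xniw mlg mkeky lkuj wozqm gmkju fleoz rkgm pajd vikwy lrcz dlfec glxzq eesp ipwhb orkh
Hunk 5: at line 9 remove [lrcz,dlfec] add [gnks] -> 15 lines: xniw mlg mkeky lkuj wozqm gmkju fleoz rkgm pajd vikwy gnks glxzq eesp ipwhb orkh
Final line count: 15

Answer: 15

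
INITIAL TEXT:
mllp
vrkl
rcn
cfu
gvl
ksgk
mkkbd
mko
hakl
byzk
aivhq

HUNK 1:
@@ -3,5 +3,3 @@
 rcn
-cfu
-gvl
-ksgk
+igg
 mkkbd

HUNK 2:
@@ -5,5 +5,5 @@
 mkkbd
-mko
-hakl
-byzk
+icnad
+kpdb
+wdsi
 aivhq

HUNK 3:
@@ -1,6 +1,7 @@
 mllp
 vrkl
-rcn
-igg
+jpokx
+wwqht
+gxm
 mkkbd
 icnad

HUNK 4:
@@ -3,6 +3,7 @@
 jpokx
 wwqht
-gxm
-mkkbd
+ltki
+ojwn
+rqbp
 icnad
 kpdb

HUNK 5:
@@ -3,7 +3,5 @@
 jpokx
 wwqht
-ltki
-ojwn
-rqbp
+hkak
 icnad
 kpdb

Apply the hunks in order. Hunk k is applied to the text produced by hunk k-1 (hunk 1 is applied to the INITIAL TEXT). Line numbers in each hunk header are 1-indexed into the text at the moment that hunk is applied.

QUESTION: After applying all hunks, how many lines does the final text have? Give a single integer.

Hunk 1: at line 3 remove [cfu,gvl,ksgk] add [igg] -> 9 lines: mllp vrkl rcn igg mkkbd mko hakl byzk aivhq
Hunk 2: at line 5 remove [mko,hakl,byzk] add [icnad,kpdb,wdsi] -> 9 lines: mllp vrkl rcn igg mkkbd icnad kpdb wdsi aivhq
Hunk 3: at line 1 remove [rcn,igg] add [jpokx,wwqht,gxm] -> 10 lines: mllp vrkl jpokx wwqht gxm mkkbd icnad kpdb wdsi aivhq
Hunk 4: at line 3 remove [gxm,mkkbd] add [ltki,ojwn,rqbp] -> 11 lines: mllp vrkl jpokx wwqht ltki ojwn rqbp icnad kpdb wdsi aivhq
Hunk 5: at line 3 remove [ltki,ojwn,rqbp] add [hkak] -> 9 lines: mllp vrkl jpokx wwqht hkak icnad kpdb wdsi aivhq
Final line count: 9

Answer: 9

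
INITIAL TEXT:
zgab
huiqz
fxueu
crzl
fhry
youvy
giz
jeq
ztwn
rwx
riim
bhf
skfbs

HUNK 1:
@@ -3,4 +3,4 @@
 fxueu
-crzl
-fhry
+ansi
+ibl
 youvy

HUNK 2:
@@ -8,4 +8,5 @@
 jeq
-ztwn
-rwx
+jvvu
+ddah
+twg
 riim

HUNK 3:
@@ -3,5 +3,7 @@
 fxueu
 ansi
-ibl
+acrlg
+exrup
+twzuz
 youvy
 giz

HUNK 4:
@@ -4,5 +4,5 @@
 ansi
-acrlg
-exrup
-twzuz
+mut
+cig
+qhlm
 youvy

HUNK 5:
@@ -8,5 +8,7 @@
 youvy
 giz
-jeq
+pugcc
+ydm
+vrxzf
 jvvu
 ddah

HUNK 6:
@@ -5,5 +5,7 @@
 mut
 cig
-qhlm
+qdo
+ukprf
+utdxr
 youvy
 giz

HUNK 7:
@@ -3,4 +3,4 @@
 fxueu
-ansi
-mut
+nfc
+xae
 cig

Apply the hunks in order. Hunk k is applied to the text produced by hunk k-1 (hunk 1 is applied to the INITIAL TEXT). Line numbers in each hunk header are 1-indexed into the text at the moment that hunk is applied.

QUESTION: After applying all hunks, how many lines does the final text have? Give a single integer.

Answer: 20

Derivation:
Hunk 1: at line 3 remove [crzl,fhry] add [ansi,ibl] -> 13 lines: zgab huiqz fxueu ansi ibl youvy giz jeq ztwn rwx riim bhf skfbs
Hunk 2: at line 8 remove [ztwn,rwx] add [jvvu,ddah,twg] -> 14 lines: zgab huiqz fxueu ansi ibl youvy giz jeq jvvu ddah twg riim bhf skfbs
Hunk 3: at line 3 remove [ibl] add [acrlg,exrup,twzuz] -> 16 lines: zgab huiqz fxueu ansi acrlg exrup twzuz youvy giz jeq jvvu ddah twg riim bhf skfbs
Hunk 4: at line 4 remove [acrlg,exrup,twzuz] add [mut,cig,qhlm] -> 16 lines: zgab huiqz fxueu ansi mut cig qhlm youvy giz jeq jvvu ddah twg riim bhf skfbs
Hunk 5: at line 8 remove [jeq] add [pugcc,ydm,vrxzf] -> 18 lines: zgab huiqz fxueu ansi mut cig qhlm youvy giz pugcc ydm vrxzf jvvu ddah twg riim bhf skfbs
Hunk 6: at line 5 remove [qhlm] add [qdo,ukprf,utdxr] -> 20 lines: zgab huiqz fxueu ansi mut cig qdo ukprf utdxr youvy giz pugcc ydm vrxzf jvvu ddah twg riim bhf skfbs
Hunk 7: at line 3 remove [ansi,mut] add [nfc,xae] -> 20 lines: zgab huiqz fxueu nfc xae cig qdo ukprf utdxr youvy giz pugcc ydm vrxzf jvvu ddah twg riim bhf skfbs
Final line count: 20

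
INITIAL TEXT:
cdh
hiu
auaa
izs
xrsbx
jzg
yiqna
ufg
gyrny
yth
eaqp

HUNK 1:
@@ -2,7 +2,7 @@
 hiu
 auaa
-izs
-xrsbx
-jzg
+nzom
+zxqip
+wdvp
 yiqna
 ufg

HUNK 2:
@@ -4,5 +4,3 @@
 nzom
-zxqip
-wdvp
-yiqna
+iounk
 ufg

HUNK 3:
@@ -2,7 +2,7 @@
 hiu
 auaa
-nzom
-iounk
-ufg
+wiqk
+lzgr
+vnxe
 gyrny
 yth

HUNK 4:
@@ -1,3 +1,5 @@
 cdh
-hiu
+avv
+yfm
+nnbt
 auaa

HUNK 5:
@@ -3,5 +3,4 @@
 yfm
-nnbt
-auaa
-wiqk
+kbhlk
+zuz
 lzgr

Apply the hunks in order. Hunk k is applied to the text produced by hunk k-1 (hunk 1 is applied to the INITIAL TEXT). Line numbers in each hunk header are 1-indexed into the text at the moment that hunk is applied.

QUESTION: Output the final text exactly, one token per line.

Answer: cdh
avv
yfm
kbhlk
zuz
lzgr
vnxe
gyrny
yth
eaqp

Derivation:
Hunk 1: at line 2 remove [izs,xrsbx,jzg] add [nzom,zxqip,wdvp] -> 11 lines: cdh hiu auaa nzom zxqip wdvp yiqna ufg gyrny yth eaqp
Hunk 2: at line 4 remove [zxqip,wdvp,yiqna] add [iounk] -> 9 lines: cdh hiu auaa nzom iounk ufg gyrny yth eaqp
Hunk 3: at line 2 remove [nzom,iounk,ufg] add [wiqk,lzgr,vnxe] -> 9 lines: cdh hiu auaa wiqk lzgr vnxe gyrny yth eaqp
Hunk 4: at line 1 remove [hiu] add [avv,yfm,nnbt] -> 11 lines: cdh avv yfm nnbt auaa wiqk lzgr vnxe gyrny yth eaqp
Hunk 5: at line 3 remove [nnbt,auaa,wiqk] add [kbhlk,zuz] -> 10 lines: cdh avv yfm kbhlk zuz lzgr vnxe gyrny yth eaqp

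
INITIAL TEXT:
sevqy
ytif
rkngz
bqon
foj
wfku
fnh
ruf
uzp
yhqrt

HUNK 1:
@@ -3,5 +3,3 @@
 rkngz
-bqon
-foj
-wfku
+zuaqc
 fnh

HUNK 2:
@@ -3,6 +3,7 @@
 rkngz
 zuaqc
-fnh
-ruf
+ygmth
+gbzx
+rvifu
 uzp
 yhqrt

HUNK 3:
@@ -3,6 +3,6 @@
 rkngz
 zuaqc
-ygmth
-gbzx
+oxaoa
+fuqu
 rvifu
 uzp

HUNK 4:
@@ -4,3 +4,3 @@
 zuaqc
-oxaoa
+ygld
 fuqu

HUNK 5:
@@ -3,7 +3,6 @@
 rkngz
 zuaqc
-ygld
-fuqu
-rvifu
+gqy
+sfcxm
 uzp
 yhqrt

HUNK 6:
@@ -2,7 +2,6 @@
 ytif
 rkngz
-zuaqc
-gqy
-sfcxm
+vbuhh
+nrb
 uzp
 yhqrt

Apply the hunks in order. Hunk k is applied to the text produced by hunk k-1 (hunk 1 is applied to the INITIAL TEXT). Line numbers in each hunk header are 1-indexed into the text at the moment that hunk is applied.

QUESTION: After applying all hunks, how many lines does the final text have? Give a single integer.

Hunk 1: at line 3 remove [bqon,foj,wfku] add [zuaqc] -> 8 lines: sevqy ytif rkngz zuaqc fnh ruf uzp yhqrt
Hunk 2: at line 3 remove [fnh,ruf] add [ygmth,gbzx,rvifu] -> 9 lines: sevqy ytif rkngz zuaqc ygmth gbzx rvifu uzp yhqrt
Hunk 3: at line 3 remove [ygmth,gbzx] add [oxaoa,fuqu] -> 9 lines: sevqy ytif rkngz zuaqc oxaoa fuqu rvifu uzp yhqrt
Hunk 4: at line 4 remove [oxaoa] add [ygld] -> 9 lines: sevqy ytif rkngz zuaqc ygld fuqu rvifu uzp yhqrt
Hunk 5: at line 3 remove [ygld,fuqu,rvifu] add [gqy,sfcxm] -> 8 lines: sevqy ytif rkngz zuaqc gqy sfcxm uzp yhqrt
Hunk 6: at line 2 remove [zuaqc,gqy,sfcxm] add [vbuhh,nrb] -> 7 lines: sevqy ytif rkngz vbuhh nrb uzp yhqrt
Final line count: 7

Answer: 7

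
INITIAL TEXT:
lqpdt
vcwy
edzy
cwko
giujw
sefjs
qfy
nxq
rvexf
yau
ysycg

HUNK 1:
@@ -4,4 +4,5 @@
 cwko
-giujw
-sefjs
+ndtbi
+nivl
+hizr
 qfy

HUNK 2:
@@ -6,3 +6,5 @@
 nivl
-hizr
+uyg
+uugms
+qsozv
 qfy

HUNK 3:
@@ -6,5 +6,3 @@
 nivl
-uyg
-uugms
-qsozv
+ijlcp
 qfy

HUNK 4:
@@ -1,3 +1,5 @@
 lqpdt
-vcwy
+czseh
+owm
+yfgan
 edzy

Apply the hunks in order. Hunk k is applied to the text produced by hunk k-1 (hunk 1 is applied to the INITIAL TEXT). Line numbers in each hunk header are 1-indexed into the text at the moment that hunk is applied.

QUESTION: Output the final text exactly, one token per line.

Hunk 1: at line 4 remove [giujw,sefjs] add [ndtbi,nivl,hizr] -> 12 lines: lqpdt vcwy edzy cwko ndtbi nivl hizr qfy nxq rvexf yau ysycg
Hunk 2: at line 6 remove [hizr] add [uyg,uugms,qsozv] -> 14 lines: lqpdt vcwy edzy cwko ndtbi nivl uyg uugms qsozv qfy nxq rvexf yau ysycg
Hunk 3: at line 6 remove [uyg,uugms,qsozv] add [ijlcp] -> 12 lines: lqpdt vcwy edzy cwko ndtbi nivl ijlcp qfy nxq rvexf yau ysycg
Hunk 4: at line 1 remove [vcwy] add [czseh,owm,yfgan] -> 14 lines: lqpdt czseh owm yfgan edzy cwko ndtbi nivl ijlcp qfy nxq rvexf yau ysycg

Answer: lqpdt
czseh
owm
yfgan
edzy
cwko
ndtbi
nivl
ijlcp
qfy
nxq
rvexf
yau
ysycg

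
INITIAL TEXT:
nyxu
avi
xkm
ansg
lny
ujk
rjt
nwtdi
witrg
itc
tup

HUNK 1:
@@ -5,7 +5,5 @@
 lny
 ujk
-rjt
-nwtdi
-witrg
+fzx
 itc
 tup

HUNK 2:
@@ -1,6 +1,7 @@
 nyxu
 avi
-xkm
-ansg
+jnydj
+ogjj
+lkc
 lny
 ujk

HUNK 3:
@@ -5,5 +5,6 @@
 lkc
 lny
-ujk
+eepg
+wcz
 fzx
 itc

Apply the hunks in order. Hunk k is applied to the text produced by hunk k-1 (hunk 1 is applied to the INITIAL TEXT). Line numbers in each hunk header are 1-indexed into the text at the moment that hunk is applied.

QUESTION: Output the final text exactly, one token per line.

Answer: nyxu
avi
jnydj
ogjj
lkc
lny
eepg
wcz
fzx
itc
tup

Derivation:
Hunk 1: at line 5 remove [rjt,nwtdi,witrg] add [fzx] -> 9 lines: nyxu avi xkm ansg lny ujk fzx itc tup
Hunk 2: at line 1 remove [xkm,ansg] add [jnydj,ogjj,lkc] -> 10 lines: nyxu avi jnydj ogjj lkc lny ujk fzx itc tup
Hunk 3: at line 5 remove [ujk] add [eepg,wcz] -> 11 lines: nyxu avi jnydj ogjj lkc lny eepg wcz fzx itc tup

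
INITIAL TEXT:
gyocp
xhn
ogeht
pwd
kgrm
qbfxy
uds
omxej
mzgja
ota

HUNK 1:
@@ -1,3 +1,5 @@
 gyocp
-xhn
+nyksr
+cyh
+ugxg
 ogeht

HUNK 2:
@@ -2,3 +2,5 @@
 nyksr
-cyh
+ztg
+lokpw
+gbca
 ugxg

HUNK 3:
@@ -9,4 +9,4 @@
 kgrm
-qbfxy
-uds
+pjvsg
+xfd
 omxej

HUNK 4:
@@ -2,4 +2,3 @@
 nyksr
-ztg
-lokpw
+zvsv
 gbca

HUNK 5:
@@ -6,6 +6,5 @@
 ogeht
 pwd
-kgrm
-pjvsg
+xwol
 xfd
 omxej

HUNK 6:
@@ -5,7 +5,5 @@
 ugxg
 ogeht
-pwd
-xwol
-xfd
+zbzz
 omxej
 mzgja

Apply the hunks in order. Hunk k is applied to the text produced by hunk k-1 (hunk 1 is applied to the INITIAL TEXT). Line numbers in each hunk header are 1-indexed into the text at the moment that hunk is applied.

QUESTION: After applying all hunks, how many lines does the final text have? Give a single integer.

Answer: 10

Derivation:
Hunk 1: at line 1 remove [xhn] add [nyksr,cyh,ugxg] -> 12 lines: gyocp nyksr cyh ugxg ogeht pwd kgrm qbfxy uds omxej mzgja ota
Hunk 2: at line 2 remove [cyh] add [ztg,lokpw,gbca] -> 14 lines: gyocp nyksr ztg lokpw gbca ugxg ogeht pwd kgrm qbfxy uds omxej mzgja ota
Hunk 3: at line 9 remove [qbfxy,uds] add [pjvsg,xfd] -> 14 lines: gyocp nyksr ztg lokpw gbca ugxg ogeht pwd kgrm pjvsg xfd omxej mzgja ota
Hunk 4: at line 2 remove [ztg,lokpw] add [zvsv] -> 13 lines: gyocp nyksr zvsv gbca ugxg ogeht pwd kgrm pjvsg xfd omxej mzgja ota
Hunk 5: at line 6 remove [kgrm,pjvsg] add [xwol] -> 12 lines: gyocp nyksr zvsv gbca ugxg ogeht pwd xwol xfd omxej mzgja ota
Hunk 6: at line 5 remove [pwd,xwol,xfd] add [zbzz] -> 10 lines: gyocp nyksr zvsv gbca ugxg ogeht zbzz omxej mzgja ota
Final line count: 10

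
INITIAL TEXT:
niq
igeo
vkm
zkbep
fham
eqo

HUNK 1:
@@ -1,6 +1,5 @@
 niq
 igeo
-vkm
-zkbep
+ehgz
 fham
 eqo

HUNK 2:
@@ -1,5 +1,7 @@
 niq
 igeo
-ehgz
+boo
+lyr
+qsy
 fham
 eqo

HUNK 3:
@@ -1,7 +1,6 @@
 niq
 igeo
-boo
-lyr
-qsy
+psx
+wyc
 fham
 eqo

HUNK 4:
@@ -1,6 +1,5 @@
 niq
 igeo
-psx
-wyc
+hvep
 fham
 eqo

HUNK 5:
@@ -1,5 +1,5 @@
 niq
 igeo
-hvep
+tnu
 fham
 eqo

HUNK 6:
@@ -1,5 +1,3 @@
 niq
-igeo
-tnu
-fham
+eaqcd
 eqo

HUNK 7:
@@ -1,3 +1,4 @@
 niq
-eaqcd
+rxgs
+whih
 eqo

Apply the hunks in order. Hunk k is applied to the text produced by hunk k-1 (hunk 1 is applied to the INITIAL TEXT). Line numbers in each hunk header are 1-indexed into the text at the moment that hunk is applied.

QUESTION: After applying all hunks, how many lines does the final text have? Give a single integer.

Hunk 1: at line 1 remove [vkm,zkbep] add [ehgz] -> 5 lines: niq igeo ehgz fham eqo
Hunk 2: at line 1 remove [ehgz] add [boo,lyr,qsy] -> 7 lines: niq igeo boo lyr qsy fham eqo
Hunk 3: at line 1 remove [boo,lyr,qsy] add [psx,wyc] -> 6 lines: niq igeo psx wyc fham eqo
Hunk 4: at line 1 remove [psx,wyc] add [hvep] -> 5 lines: niq igeo hvep fham eqo
Hunk 5: at line 1 remove [hvep] add [tnu] -> 5 lines: niq igeo tnu fham eqo
Hunk 6: at line 1 remove [igeo,tnu,fham] add [eaqcd] -> 3 lines: niq eaqcd eqo
Hunk 7: at line 1 remove [eaqcd] add [rxgs,whih] -> 4 lines: niq rxgs whih eqo
Final line count: 4

Answer: 4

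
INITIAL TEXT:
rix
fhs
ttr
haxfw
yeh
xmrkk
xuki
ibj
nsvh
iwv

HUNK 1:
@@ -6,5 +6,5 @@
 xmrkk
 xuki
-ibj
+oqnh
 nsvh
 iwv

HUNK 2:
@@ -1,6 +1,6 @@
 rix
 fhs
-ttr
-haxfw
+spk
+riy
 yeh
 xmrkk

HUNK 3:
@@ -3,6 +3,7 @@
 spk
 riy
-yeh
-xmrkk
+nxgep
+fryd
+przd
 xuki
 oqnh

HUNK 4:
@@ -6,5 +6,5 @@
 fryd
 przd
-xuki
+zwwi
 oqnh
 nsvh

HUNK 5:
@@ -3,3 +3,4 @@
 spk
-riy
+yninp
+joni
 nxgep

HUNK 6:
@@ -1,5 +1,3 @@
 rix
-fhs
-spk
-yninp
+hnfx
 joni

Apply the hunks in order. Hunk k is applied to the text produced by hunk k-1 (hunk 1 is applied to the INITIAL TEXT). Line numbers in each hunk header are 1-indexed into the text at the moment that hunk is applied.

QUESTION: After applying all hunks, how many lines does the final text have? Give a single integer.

Answer: 10

Derivation:
Hunk 1: at line 6 remove [ibj] add [oqnh] -> 10 lines: rix fhs ttr haxfw yeh xmrkk xuki oqnh nsvh iwv
Hunk 2: at line 1 remove [ttr,haxfw] add [spk,riy] -> 10 lines: rix fhs spk riy yeh xmrkk xuki oqnh nsvh iwv
Hunk 3: at line 3 remove [yeh,xmrkk] add [nxgep,fryd,przd] -> 11 lines: rix fhs spk riy nxgep fryd przd xuki oqnh nsvh iwv
Hunk 4: at line 6 remove [xuki] add [zwwi] -> 11 lines: rix fhs spk riy nxgep fryd przd zwwi oqnh nsvh iwv
Hunk 5: at line 3 remove [riy] add [yninp,joni] -> 12 lines: rix fhs spk yninp joni nxgep fryd przd zwwi oqnh nsvh iwv
Hunk 6: at line 1 remove [fhs,spk,yninp] add [hnfx] -> 10 lines: rix hnfx joni nxgep fryd przd zwwi oqnh nsvh iwv
Final line count: 10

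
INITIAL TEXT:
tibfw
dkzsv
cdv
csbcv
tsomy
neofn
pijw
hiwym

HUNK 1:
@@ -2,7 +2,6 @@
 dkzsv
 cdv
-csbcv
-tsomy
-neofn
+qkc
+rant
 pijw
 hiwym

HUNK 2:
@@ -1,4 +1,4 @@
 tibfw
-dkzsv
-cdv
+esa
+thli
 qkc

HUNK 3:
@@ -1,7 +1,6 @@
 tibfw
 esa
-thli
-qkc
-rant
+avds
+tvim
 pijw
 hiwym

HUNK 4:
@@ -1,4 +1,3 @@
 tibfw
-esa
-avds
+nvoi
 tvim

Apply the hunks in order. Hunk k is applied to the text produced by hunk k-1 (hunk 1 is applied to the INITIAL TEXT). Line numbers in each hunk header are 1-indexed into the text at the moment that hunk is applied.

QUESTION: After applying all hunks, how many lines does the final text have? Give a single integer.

Hunk 1: at line 2 remove [csbcv,tsomy,neofn] add [qkc,rant] -> 7 lines: tibfw dkzsv cdv qkc rant pijw hiwym
Hunk 2: at line 1 remove [dkzsv,cdv] add [esa,thli] -> 7 lines: tibfw esa thli qkc rant pijw hiwym
Hunk 3: at line 1 remove [thli,qkc,rant] add [avds,tvim] -> 6 lines: tibfw esa avds tvim pijw hiwym
Hunk 4: at line 1 remove [esa,avds] add [nvoi] -> 5 lines: tibfw nvoi tvim pijw hiwym
Final line count: 5

Answer: 5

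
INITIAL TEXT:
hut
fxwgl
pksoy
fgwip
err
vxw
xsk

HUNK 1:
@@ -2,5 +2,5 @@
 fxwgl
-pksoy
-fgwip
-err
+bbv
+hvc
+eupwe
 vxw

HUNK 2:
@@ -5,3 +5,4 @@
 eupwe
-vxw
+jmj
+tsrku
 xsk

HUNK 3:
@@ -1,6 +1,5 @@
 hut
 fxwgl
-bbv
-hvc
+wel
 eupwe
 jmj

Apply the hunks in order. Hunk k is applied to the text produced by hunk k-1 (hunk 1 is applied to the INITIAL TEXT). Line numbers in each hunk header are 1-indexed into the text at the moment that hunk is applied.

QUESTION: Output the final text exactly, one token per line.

Answer: hut
fxwgl
wel
eupwe
jmj
tsrku
xsk

Derivation:
Hunk 1: at line 2 remove [pksoy,fgwip,err] add [bbv,hvc,eupwe] -> 7 lines: hut fxwgl bbv hvc eupwe vxw xsk
Hunk 2: at line 5 remove [vxw] add [jmj,tsrku] -> 8 lines: hut fxwgl bbv hvc eupwe jmj tsrku xsk
Hunk 3: at line 1 remove [bbv,hvc] add [wel] -> 7 lines: hut fxwgl wel eupwe jmj tsrku xsk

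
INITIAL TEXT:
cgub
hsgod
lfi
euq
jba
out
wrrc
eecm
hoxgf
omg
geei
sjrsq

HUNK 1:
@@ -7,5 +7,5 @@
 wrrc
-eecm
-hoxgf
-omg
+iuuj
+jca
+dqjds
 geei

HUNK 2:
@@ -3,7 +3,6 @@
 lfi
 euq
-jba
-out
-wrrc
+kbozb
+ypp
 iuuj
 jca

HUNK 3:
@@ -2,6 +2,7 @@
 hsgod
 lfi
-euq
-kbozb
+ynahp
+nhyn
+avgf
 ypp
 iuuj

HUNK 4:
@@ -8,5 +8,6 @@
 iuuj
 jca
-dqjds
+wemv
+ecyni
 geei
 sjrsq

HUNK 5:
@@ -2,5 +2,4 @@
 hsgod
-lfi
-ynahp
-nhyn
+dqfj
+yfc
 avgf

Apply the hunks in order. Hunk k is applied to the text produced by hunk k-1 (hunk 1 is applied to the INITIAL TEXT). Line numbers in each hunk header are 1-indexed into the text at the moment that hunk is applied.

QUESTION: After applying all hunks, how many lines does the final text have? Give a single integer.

Answer: 12

Derivation:
Hunk 1: at line 7 remove [eecm,hoxgf,omg] add [iuuj,jca,dqjds] -> 12 lines: cgub hsgod lfi euq jba out wrrc iuuj jca dqjds geei sjrsq
Hunk 2: at line 3 remove [jba,out,wrrc] add [kbozb,ypp] -> 11 lines: cgub hsgod lfi euq kbozb ypp iuuj jca dqjds geei sjrsq
Hunk 3: at line 2 remove [euq,kbozb] add [ynahp,nhyn,avgf] -> 12 lines: cgub hsgod lfi ynahp nhyn avgf ypp iuuj jca dqjds geei sjrsq
Hunk 4: at line 8 remove [dqjds] add [wemv,ecyni] -> 13 lines: cgub hsgod lfi ynahp nhyn avgf ypp iuuj jca wemv ecyni geei sjrsq
Hunk 5: at line 2 remove [lfi,ynahp,nhyn] add [dqfj,yfc] -> 12 lines: cgub hsgod dqfj yfc avgf ypp iuuj jca wemv ecyni geei sjrsq
Final line count: 12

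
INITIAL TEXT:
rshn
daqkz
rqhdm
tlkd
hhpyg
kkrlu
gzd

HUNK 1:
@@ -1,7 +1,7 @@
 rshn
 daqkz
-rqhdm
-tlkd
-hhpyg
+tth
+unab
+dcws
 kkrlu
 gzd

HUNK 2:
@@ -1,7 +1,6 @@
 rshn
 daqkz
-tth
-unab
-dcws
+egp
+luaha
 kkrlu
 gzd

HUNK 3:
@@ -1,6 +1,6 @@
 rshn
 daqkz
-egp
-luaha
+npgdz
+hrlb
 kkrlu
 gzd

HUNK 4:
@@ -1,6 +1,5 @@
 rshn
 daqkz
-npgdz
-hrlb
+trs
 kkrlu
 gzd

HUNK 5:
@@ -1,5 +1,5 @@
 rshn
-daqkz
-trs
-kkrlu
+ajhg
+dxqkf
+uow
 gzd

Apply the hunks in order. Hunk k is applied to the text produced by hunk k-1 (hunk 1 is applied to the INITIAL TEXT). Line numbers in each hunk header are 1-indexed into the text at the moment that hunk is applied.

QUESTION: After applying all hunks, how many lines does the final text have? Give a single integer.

Hunk 1: at line 1 remove [rqhdm,tlkd,hhpyg] add [tth,unab,dcws] -> 7 lines: rshn daqkz tth unab dcws kkrlu gzd
Hunk 2: at line 1 remove [tth,unab,dcws] add [egp,luaha] -> 6 lines: rshn daqkz egp luaha kkrlu gzd
Hunk 3: at line 1 remove [egp,luaha] add [npgdz,hrlb] -> 6 lines: rshn daqkz npgdz hrlb kkrlu gzd
Hunk 4: at line 1 remove [npgdz,hrlb] add [trs] -> 5 lines: rshn daqkz trs kkrlu gzd
Hunk 5: at line 1 remove [daqkz,trs,kkrlu] add [ajhg,dxqkf,uow] -> 5 lines: rshn ajhg dxqkf uow gzd
Final line count: 5

Answer: 5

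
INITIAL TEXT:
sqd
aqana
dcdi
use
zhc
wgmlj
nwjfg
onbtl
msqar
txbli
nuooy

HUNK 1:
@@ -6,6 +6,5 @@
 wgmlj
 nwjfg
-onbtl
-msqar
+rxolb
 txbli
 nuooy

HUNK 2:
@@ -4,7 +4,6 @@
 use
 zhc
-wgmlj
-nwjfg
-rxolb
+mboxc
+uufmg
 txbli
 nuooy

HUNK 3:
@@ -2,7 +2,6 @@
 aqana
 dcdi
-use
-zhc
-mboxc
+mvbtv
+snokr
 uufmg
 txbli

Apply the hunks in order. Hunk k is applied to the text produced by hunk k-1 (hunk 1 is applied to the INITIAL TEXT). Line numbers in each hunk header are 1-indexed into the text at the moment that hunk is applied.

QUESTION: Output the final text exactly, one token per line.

Hunk 1: at line 6 remove [onbtl,msqar] add [rxolb] -> 10 lines: sqd aqana dcdi use zhc wgmlj nwjfg rxolb txbli nuooy
Hunk 2: at line 4 remove [wgmlj,nwjfg,rxolb] add [mboxc,uufmg] -> 9 lines: sqd aqana dcdi use zhc mboxc uufmg txbli nuooy
Hunk 3: at line 2 remove [use,zhc,mboxc] add [mvbtv,snokr] -> 8 lines: sqd aqana dcdi mvbtv snokr uufmg txbli nuooy

Answer: sqd
aqana
dcdi
mvbtv
snokr
uufmg
txbli
nuooy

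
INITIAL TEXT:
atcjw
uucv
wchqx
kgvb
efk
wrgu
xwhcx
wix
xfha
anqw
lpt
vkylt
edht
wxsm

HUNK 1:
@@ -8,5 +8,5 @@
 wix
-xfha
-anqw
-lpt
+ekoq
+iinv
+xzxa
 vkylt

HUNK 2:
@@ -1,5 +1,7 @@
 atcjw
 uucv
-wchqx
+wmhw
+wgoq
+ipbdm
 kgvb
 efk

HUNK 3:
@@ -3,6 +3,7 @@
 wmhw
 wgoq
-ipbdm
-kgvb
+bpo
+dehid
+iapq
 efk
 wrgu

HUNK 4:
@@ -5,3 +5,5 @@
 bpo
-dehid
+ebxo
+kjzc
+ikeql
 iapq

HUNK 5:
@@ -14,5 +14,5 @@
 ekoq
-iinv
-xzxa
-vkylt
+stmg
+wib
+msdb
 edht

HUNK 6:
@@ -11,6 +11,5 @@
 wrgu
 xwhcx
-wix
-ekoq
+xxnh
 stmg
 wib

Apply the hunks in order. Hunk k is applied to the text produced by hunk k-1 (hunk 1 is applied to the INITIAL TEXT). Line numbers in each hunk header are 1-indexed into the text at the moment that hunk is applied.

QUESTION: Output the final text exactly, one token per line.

Answer: atcjw
uucv
wmhw
wgoq
bpo
ebxo
kjzc
ikeql
iapq
efk
wrgu
xwhcx
xxnh
stmg
wib
msdb
edht
wxsm

Derivation:
Hunk 1: at line 8 remove [xfha,anqw,lpt] add [ekoq,iinv,xzxa] -> 14 lines: atcjw uucv wchqx kgvb efk wrgu xwhcx wix ekoq iinv xzxa vkylt edht wxsm
Hunk 2: at line 1 remove [wchqx] add [wmhw,wgoq,ipbdm] -> 16 lines: atcjw uucv wmhw wgoq ipbdm kgvb efk wrgu xwhcx wix ekoq iinv xzxa vkylt edht wxsm
Hunk 3: at line 3 remove [ipbdm,kgvb] add [bpo,dehid,iapq] -> 17 lines: atcjw uucv wmhw wgoq bpo dehid iapq efk wrgu xwhcx wix ekoq iinv xzxa vkylt edht wxsm
Hunk 4: at line 5 remove [dehid] add [ebxo,kjzc,ikeql] -> 19 lines: atcjw uucv wmhw wgoq bpo ebxo kjzc ikeql iapq efk wrgu xwhcx wix ekoq iinv xzxa vkylt edht wxsm
Hunk 5: at line 14 remove [iinv,xzxa,vkylt] add [stmg,wib,msdb] -> 19 lines: atcjw uucv wmhw wgoq bpo ebxo kjzc ikeql iapq efk wrgu xwhcx wix ekoq stmg wib msdb edht wxsm
Hunk 6: at line 11 remove [wix,ekoq] add [xxnh] -> 18 lines: atcjw uucv wmhw wgoq bpo ebxo kjzc ikeql iapq efk wrgu xwhcx xxnh stmg wib msdb edht wxsm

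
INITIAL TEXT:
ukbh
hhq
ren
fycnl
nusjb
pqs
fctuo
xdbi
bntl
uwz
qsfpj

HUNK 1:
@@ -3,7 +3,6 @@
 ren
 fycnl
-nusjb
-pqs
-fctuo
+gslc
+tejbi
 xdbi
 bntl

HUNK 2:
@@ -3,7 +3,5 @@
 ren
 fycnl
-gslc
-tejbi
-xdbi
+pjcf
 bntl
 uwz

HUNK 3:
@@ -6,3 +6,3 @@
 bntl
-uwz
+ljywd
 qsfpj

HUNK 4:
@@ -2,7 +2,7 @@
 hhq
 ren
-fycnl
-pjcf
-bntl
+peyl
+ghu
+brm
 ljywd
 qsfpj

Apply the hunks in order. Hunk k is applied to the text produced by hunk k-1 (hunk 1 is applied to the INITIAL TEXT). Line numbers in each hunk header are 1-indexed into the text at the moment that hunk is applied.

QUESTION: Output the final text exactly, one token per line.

Hunk 1: at line 3 remove [nusjb,pqs,fctuo] add [gslc,tejbi] -> 10 lines: ukbh hhq ren fycnl gslc tejbi xdbi bntl uwz qsfpj
Hunk 2: at line 3 remove [gslc,tejbi,xdbi] add [pjcf] -> 8 lines: ukbh hhq ren fycnl pjcf bntl uwz qsfpj
Hunk 3: at line 6 remove [uwz] add [ljywd] -> 8 lines: ukbh hhq ren fycnl pjcf bntl ljywd qsfpj
Hunk 4: at line 2 remove [fycnl,pjcf,bntl] add [peyl,ghu,brm] -> 8 lines: ukbh hhq ren peyl ghu brm ljywd qsfpj

Answer: ukbh
hhq
ren
peyl
ghu
brm
ljywd
qsfpj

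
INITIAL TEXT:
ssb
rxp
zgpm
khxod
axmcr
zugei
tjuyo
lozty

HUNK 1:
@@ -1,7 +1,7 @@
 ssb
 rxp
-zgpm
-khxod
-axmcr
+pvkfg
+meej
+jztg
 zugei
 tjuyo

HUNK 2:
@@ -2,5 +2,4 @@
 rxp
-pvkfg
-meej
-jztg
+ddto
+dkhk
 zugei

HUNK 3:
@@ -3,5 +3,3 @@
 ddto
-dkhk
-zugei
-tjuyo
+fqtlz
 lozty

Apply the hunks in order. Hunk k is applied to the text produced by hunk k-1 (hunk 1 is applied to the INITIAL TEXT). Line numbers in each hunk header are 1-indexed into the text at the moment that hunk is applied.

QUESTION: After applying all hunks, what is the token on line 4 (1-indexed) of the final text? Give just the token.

Hunk 1: at line 1 remove [zgpm,khxod,axmcr] add [pvkfg,meej,jztg] -> 8 lines: ssb rxp pvkfg meej jztg zugei tjuyo lozty
Hunk 2: at line 2 remove [pvkfg,meej,jztg] add [ddto,dkhk] -> 7 lines: ssb rxp ddto dkhk zugei tjuyo lozty
Hunk 3: at line 3 remove [dkhk,zugei,tjuyo] add [fqtlz] -> 5 lines: ssb rxp ddto fqtlz lozty
Final line 4: fqtlz

Answer: fqtlz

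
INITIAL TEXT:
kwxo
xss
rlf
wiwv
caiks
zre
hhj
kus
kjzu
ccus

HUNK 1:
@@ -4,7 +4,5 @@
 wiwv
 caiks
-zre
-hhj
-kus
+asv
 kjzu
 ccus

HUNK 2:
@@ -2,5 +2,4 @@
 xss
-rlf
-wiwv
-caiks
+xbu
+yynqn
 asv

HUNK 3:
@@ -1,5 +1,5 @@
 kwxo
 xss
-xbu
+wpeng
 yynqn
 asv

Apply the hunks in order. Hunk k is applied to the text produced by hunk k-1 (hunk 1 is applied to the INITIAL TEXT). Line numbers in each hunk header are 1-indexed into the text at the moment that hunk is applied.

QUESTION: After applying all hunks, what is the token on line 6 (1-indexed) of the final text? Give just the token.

Hunk 1: at line 4 remove [zre,hhj,kus] add [asv] -> 8 lines: kwxo xss rlf wiwv caiks asv kjzu ccus
Hunk 2: at line 2 remove [rlf,wiwv,caiks] add [xbu,yynqn] -> 7 lines: kwxo xss xbu yynqn asv kjzu ccus
Hunk 3: at line 1 remove [xbu] add [wpeng] -> 7 lines: kwxo xss wpeng yynqn asv kjzu ccus
Final line 6: kjzu

Answer: kjzu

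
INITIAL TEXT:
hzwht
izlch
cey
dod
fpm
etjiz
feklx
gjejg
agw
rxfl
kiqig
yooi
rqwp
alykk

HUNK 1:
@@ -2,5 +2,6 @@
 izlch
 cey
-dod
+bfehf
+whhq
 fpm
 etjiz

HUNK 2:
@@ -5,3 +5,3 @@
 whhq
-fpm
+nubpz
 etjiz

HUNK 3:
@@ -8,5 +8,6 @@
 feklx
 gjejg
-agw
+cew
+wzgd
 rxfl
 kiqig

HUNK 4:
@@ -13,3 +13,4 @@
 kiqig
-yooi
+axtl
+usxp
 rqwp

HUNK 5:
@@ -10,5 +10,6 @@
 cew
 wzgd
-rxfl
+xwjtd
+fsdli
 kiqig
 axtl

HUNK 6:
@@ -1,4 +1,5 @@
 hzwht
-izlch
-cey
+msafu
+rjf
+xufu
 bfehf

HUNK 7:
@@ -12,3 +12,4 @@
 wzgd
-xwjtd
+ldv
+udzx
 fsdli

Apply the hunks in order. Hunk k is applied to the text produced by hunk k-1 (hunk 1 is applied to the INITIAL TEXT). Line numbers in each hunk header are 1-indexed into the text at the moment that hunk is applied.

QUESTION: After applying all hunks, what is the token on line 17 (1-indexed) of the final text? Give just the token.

Answer: axtl

Derivation:
Hunk 1: at line 2 remove [dod] add [bfehf,whhq] -> 15 lines: hzwht izlch cey bfehf whhq fpm etjiz feklx gjejg agw rxfl kiqig yooi rqwp alykk
Hunk 2: at line 5 remove [fpm] add [nubpz] -> 15 lines: hzwht izlch cey bfehf whhq nubpz etjiz feklx gjejg agw rxfl kiqig yooi rqwp alykk
Hunk 3: at line 8 remove [agw] add [cew,wzgd] -> 16 lines: hzwht izlch cey bfehf whhq nubpz etjiz feklx gjejg cew wzgd rxfl kiqig yooi rqwp alykk
Hunk 4: at line 13 remove [yooi] add [axtl,usxp] -> 17 lines: hzwht izlch cey bfehf whhq nubpz etjiz feklx gjejg cew wzgd rxfl kiqig axtl usxp rqwp alykk
Hunk 5: at line 10 remove [rxfl] add [xwjtd,fsdli] -> 18 lines: hzwht izlch cey bfehf whhq nubpz etjiz feklx gjejg cew wzgd xwjtd fsdli kiqig axtl usxp rqwp alykk
Hunk 6: at line 1 remove [izlch,cey] add [msafu,rjf,xufu] -> 19 lines: hzwht msafu rjf xufu bfehf whhq nubpz etjiz feklx gjejg cew wzgd xwjtd fsdli kiqig axtl usxp rqwp alykk
Hunk 7: at line 12 remove [xwjtd] add [ldv,udzx] -> 20 lines: hzwht msafu rjf xufu bfehf whhq nubpz etjiz feklx gjejg cew wzgd ldv udzx fsdli kiqig axtl usxp rqwp alykk
Final line 17: axtl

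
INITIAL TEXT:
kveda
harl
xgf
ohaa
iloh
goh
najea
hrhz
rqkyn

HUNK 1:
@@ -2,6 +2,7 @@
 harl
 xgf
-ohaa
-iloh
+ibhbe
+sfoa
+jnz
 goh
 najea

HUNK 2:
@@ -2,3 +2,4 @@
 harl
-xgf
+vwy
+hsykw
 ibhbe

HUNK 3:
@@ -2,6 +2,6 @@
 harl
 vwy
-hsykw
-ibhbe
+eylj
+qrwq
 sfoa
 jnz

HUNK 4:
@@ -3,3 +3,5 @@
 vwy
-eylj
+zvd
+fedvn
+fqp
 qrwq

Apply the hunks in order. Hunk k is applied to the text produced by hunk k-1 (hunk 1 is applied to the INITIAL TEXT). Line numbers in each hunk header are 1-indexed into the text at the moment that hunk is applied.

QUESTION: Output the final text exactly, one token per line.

Hunk 1: at line 2 remove [ohaa,iloh] add [ibhbe,sfoa,jnz] -> 10 lines: kveda harl xgf ibhbe sfoa jnz goh najea hrhz rqkyn
Hunk 2: at line 2 remove [xgf] add [vwy,hsykw] -> 11 lines: kveda harl vwy hsykw ibhbe sfoa jnz goh najea hrhz rqkyn
Hunk 3: at line 2 remove [hsykw,ibhbe] add [eylj,qrwq] -> 11 lines: kveda harl vwy eylj qrwq sfoa jnz goh najea hrhz rqkyn
Hunk 4: at line 3 remove [eylj] add [zvd,fedvn,fqp] -> 13 lines: kveda harl vwy zvd fedvn fqp qrwq sfoa jnz goh najea hrhz rqkyn

Answer: kveda
harl
vwy
zvd
fedvn
fqp
qrwq
sfoa
jnz
goh
najea
hrhz
rqkyn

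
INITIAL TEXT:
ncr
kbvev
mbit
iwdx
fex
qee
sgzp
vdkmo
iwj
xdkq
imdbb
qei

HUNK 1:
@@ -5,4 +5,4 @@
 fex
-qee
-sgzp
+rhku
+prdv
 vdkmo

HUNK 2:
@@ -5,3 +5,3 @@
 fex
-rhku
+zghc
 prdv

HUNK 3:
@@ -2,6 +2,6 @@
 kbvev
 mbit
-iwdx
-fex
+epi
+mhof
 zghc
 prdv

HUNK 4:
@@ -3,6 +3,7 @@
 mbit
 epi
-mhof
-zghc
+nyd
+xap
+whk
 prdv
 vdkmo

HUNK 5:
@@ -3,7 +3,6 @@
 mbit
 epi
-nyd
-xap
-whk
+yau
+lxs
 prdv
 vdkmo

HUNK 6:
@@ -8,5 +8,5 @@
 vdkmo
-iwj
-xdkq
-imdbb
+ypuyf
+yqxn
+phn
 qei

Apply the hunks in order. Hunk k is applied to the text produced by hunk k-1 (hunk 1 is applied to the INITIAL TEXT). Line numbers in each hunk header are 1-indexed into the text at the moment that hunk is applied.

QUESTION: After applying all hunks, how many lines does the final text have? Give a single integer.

Answer: 12

Derivation:
Hunk 1: at line 5 remove [qee,sgzp] add [rhku,prdv] -> 12 lines: ncr kbvev mbit iwdx fex rhku prdv vdkmo iwj xdkq imdbb qei
Hunk 2: at line 5 remove [rhku] add [zghc] -> 12 lines: ncr kbvev mbit iwdx fex zghc prdv vdkmo iwj xdkq imdbb qei
Hunk 3: at line 2 remove [iwdx,fex] add [epi,mhof] -> 12 lines: ncr kbvev mbit epi mhof zghc prdv vdkmo iwj xdkq imdbb qei
Hunk 4: at line 3 remove [mhof,zghc] add [nyd,xap,whk] -> 13 lines: ncr kbvev mbit epi nyd xap whk prdv vdkmo iwj xdkq imdbb qei
Hunk 5: at line 3 remove [nyd,xap,whk] add [yau,lxs] -> 12 lines: ncr kbvev mbit epi yau lxs prdv vdkmo iwj xdkq imdbb qei
Hunk 6: at line 8 remove [iwj,xdkq,imdbb] add [ypuyf,yqxn,phn] -> 12 lines: ncr kbvev mbit epi yau lxs prdv vdkmo ypuyf yqxn phn qei
Final line count: 12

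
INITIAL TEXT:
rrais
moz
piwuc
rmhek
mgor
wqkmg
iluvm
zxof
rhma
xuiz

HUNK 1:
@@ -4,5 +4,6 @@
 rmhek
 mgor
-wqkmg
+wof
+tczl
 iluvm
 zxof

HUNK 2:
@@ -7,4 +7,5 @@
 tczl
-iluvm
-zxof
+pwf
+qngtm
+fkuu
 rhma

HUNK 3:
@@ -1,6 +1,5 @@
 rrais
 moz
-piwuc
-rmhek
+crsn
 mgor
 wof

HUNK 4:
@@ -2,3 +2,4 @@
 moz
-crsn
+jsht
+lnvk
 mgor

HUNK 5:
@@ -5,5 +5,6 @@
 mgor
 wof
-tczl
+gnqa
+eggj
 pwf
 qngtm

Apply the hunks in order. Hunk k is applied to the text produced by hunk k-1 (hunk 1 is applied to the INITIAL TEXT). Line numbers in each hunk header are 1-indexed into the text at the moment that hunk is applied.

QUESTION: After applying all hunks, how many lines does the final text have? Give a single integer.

Answer: 13

Derivation:
Hunk 1: at line 4 remove [wqkmg] add [wof,tczl] -> 11 lines: rrais moz piwuc rmhek mgor wof tczl iluvm zxof rhma xuiz
Hunk 2: at line 7 remove [iluvm,zxof] add [pwf,qngtm,fkuu] -> 12 lines: rrais moz piwuc rmhek mgor wof tczl pwf qngtm fkuu rhma xuiz
Hunk 3: at line 1 remove [piwuc,rmhek] add [crsn] -> 11 lines: rrais moz crsn mgor wof tczl pwf qngtm fkuu rhma xuiz
Hunk 4: at line 2 remove [crsn] add [jsht,lnvk] -> 12 lines: rrais moz jsht lnvk mgor wof tczl pwf qngtm fkuu rhma xuiz
Hunk 5: at line 5 remove [tczl] add [gnqa,eggj] -> 13 lines: rrais moz jsht lnvk mgor wof gnqa eggj pwf qngtm fkuu rhma xuiz
Final line count: 13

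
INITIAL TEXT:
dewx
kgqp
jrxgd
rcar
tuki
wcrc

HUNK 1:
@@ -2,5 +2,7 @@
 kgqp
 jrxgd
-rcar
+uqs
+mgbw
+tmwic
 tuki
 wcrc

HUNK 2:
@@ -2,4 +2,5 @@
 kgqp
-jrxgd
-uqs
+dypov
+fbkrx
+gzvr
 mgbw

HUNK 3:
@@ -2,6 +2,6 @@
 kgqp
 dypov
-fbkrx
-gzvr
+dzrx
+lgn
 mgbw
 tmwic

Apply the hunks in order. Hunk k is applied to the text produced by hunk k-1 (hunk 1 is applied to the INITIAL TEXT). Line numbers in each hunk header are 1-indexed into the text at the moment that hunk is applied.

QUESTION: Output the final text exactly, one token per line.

Hunk 1: at line 2 remove [rcar] add [uqs,mgbw,tmwic] -> 8 lines: dewx kgqp jrxgd uqs mgbw tmwic tuki wcrc
Hunk 2: at line 2 remove [jrxgd,uqs] add [dypov,fbkrx,gzvr] -> 9 lines: dewx kgqp dypov fbkrx gzvr mgbw tmwic tuki wcrc
Hunk 3: at line 2 remove [fbkrx,gzvr] add [dzrx,lgn] -> 9 lines: dewx kgqp dypov dzrx lgn mgbw tmwic tuki wcrc

Answer: dewx
kgqp
dypov
dzrx
lgn
mgbw
tmwic
tuki
wcrc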